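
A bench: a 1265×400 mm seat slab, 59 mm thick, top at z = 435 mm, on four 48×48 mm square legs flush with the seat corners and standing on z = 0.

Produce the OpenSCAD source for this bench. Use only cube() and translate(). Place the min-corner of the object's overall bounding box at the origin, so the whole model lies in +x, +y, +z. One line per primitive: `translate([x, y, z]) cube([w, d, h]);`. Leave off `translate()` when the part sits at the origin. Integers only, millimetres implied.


translate([0, 0, 376]) cube([1265, 400, 59]);
cube([48, 48, 376]);
translate([0, 352, 0]) cube([48, 48, 376]);
translate([1217, 0, 0]) cube([48, 48, 376]);
translate([1217, 352, 0]) cube([48, 48, 376]);


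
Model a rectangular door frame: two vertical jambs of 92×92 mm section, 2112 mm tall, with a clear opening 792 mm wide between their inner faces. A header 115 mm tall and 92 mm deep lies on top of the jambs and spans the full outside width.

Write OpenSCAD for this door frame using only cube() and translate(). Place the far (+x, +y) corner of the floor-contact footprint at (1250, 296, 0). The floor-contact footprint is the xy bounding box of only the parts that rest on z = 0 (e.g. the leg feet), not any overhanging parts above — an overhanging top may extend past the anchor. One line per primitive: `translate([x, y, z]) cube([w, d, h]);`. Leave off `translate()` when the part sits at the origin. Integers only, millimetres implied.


translate([274, 204, 0]) cube([92, 92, 2112]);
translate([1158, 204, 0]) cube([92, 92, 2112]);
translate([274, 204, 2112]) cube([976, 92, 115]);


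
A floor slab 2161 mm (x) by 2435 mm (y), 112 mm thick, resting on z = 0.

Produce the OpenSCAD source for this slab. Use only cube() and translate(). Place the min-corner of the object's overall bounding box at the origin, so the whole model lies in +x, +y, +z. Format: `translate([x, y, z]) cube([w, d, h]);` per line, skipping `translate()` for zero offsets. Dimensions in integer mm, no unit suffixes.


cube([2161, 2435, 112]);


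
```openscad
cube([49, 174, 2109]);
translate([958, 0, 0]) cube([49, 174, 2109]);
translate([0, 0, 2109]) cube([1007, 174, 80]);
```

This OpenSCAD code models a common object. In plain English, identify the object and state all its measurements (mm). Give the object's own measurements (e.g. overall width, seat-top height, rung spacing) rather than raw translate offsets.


A door frame. The clear opening is 909 mm wide and 2109 mm high. Two 49 mm wide jambs, 174 mm deep, stand either side of the opening from the floor to the top of the opening. A 80 mm thick head sits across the top of both jambs, spanning the full outside width of the frame.


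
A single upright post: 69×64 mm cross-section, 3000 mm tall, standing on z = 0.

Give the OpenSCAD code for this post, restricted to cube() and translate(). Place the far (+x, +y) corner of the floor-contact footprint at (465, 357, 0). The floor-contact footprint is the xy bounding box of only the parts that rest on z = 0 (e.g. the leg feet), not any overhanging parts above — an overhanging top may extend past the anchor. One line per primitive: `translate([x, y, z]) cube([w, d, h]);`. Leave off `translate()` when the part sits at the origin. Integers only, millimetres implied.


translate([396, 293, 0]) cube([69, 64, 3000]);


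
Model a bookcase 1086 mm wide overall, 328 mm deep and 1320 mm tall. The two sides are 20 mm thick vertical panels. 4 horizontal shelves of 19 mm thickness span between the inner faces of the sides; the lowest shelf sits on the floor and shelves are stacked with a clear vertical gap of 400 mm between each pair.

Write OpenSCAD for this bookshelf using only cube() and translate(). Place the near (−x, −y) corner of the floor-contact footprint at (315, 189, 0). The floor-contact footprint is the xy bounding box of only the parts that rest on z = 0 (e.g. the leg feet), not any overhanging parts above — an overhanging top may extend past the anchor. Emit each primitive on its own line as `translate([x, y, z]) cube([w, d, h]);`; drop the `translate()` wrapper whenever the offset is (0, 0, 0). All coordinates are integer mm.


translate([315, 189, 0]) cube([20, 328, 1320]);
translate([1381, 189, 0]) cube([20, 328, 1320]);
translate([335, 189, 0]) cube([1046, 328, 19]);
translate([335, 189, 419]) cube([1046, 328, 19]);
translate([335, 189, 838]) cube([1046, 328, 19]);
translate([335, 189, 1257]) cube([1046, 328, 19]);


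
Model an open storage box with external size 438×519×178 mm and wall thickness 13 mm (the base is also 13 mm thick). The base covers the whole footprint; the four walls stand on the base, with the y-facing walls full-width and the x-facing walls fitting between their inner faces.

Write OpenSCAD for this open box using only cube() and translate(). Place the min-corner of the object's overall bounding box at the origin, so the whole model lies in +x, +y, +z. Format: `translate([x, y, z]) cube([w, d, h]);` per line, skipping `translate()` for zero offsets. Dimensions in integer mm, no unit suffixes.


cube([438, 519, 13]);
translate([0, 0, 13]) cube([438, 13, 165]);
translate([0, 506, 13]) cube([438, 13, 165]);
translate([0, 13, 13]) cube([13, 493, 165]);
translate([425, 13, 13]) cube([13, 493, 165]);


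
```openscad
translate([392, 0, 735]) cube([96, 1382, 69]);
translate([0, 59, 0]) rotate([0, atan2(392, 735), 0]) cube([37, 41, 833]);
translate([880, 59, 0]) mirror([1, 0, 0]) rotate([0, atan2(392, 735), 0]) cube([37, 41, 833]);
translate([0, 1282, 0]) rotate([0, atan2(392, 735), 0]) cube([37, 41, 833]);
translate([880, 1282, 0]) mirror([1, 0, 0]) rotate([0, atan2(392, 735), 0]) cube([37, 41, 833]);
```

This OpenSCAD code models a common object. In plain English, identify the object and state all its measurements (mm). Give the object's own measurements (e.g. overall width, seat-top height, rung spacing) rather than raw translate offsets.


A sawhorse. A 96×1382×69 mm beam (x, y, z) sits on two A-frame leg pairs. Each pair is two raked legs of 37×41 mm section (41 mm along y) splaying symmetrically in x. Each leg rises 735 mm vertically over 392 mm of horizontal reach and is 833 mm long along its own axis. Every leg's outer bottom edge rests on the floor and its outer top edge meets a bottom edge of the beam — the left legs (tilting toward +x) meet the beam's −x bottom edge, the right legs (their mirror images, tilting toward −x) meet its +x bottom edge — so the leg tops tuck under the beam, the beam's underside is 735 mm above the floor, and the feet are 880 mm apart outside-to-outside with the beam centred between them. The two leg pairs are set in 59 mm from either end of the beam.


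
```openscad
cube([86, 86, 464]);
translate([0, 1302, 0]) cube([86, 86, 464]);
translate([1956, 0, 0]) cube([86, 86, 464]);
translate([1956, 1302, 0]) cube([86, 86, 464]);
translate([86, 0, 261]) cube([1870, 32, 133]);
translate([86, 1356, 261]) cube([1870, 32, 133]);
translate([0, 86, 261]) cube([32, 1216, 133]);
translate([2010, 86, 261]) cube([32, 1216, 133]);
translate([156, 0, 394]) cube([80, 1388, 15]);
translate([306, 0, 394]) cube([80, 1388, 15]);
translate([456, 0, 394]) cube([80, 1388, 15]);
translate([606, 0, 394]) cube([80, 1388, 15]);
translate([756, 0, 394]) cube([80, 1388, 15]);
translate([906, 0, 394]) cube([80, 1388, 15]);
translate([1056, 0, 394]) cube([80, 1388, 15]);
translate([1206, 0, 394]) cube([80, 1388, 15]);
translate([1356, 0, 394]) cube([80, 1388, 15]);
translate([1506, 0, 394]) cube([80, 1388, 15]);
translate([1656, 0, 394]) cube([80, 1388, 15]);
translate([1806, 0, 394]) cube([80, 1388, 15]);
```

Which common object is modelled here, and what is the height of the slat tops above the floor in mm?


A bed frame. The slat-top height is 409 mm.

Four posts, four rails, and a row of slats — a bed frame. Slats sit on the rails at z = 261 + 133 = 394; with slat thickness 15, the top is 409 mm.


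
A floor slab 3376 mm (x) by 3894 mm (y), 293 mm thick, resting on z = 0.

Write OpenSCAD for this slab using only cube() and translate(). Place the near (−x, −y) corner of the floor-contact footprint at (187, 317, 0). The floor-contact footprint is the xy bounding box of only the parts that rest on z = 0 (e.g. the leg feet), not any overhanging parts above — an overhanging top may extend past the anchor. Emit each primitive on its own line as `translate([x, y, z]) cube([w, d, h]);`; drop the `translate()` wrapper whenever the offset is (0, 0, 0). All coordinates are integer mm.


translate([187, 317, 0]) cube([3376, 3894, 293]);


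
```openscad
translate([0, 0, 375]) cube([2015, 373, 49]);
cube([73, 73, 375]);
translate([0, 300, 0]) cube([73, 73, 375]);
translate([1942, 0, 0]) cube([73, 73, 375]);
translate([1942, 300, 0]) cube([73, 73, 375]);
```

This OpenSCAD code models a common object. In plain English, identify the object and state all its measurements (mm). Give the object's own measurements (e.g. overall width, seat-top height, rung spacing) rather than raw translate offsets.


A bench: a 2015×373 mm seat slab, 49 mm thick, top at z = 424 mm, on four 73×73 mm square legs flush with the seat corners and standing on z = 0.


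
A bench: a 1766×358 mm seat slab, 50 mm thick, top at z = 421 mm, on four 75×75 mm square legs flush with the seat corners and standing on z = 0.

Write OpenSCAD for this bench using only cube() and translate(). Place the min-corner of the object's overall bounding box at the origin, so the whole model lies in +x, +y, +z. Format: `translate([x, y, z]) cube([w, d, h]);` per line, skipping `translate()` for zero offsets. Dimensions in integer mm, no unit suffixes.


translate([0, 0, 371]) cube([1766, 358, 50]);
cube([75, 75, 371]);
translate([0, 283, 0]) cube([75, 75, 371]);
translate([1691, 0, 0]) cube([75, 75, 371]);
translate([1691, 283, 0]) cube([75, 75, 371]);


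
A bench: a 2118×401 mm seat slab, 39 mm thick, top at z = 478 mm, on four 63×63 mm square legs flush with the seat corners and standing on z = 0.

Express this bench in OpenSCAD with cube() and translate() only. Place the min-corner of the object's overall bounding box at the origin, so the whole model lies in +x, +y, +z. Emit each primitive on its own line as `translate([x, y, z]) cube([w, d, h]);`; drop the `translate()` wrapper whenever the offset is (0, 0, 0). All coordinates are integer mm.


translate([0, 0, 439]) cube([2118, 401, 39]);
cube([63, 63, 439]);
translate([0, 338, 0]) cube([63, 63, 439]);
translate([2055, 0, 0]) cube([63, 63, 439]);
translate([2055, 338, 0]) cube([63, 63, 439]);


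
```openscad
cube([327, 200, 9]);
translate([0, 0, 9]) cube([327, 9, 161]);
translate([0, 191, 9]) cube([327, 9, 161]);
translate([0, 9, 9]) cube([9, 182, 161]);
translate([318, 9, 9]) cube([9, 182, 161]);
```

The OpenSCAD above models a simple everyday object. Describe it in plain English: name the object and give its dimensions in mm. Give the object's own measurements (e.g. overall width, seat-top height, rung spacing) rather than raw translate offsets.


An open-topped rectangular box: outside dimensions 327×200×170 mm, with a uniform wall and base thickness of 9 mm. The base is a full 327×200 slab on the floor; four walls sit on top of the base. The front and back walls (the −y and +y sides) span the full width; the two side walls fit between them.


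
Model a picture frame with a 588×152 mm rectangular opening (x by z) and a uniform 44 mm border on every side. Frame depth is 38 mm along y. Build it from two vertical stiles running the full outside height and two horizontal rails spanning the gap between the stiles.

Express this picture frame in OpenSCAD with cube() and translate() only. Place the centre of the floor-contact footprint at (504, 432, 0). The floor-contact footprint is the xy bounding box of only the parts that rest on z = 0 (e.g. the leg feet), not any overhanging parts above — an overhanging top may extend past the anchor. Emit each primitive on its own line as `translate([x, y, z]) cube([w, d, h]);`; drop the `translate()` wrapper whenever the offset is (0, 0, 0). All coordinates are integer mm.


translate([166, 413, 0]) cube([44, 38, 240]);
translate([798, 413, 0]) cube([44, 38, 240]);
translate([210, 413, 0]) cube([588, 38, 44]);
translate([210, 413, 196]) cube([588, 38, 44]);


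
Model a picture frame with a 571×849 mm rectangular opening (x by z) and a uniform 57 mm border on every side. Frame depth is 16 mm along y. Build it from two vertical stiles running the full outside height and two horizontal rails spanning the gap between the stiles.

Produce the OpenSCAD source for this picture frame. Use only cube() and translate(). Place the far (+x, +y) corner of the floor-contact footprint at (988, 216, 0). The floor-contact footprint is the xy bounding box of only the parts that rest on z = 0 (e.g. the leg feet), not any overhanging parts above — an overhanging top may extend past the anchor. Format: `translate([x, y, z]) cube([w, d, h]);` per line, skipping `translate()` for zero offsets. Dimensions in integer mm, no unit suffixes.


translate([303, 200, 0]) cube([57, 16, 963]);
translate([931, 200, 0]) cube([57, 16, 963]);
translate([360, 200, 0]) cube([571, 16, 57]);
translate([360, 200, 906]) cube([571, 16, 57]);


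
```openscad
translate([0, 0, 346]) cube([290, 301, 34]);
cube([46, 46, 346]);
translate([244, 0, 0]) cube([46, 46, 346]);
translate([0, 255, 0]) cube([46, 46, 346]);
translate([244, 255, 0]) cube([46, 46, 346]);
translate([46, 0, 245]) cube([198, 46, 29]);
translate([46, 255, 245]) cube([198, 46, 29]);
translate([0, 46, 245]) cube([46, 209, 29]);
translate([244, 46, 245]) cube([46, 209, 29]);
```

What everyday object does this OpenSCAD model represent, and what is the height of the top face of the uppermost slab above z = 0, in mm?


A stool. The seat height is 380 mm.

A 290×301×34 slab at z = 346 on four corner posts — a stool. The seat top is 346 + 34 = 380 mm.


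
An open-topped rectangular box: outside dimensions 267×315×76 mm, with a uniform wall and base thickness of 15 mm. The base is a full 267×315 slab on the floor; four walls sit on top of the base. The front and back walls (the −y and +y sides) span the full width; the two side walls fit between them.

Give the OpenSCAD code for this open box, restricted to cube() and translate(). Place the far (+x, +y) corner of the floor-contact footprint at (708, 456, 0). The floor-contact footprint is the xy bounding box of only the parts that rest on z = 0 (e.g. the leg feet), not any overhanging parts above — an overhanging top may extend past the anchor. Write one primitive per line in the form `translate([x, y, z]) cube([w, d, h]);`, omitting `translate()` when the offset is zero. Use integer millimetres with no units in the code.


translate([441, 141, 0]) cube([267, 315, 15]);
translate([441, 141, 15]) cube([267, 15, 61]);
translate([441, 441, 15]) cube([267, 15, 61]);
translate([441, 156, 15]) cube([15, 285, 61]);
translate([693, 156, 15]) cube([15, 285, 61]);


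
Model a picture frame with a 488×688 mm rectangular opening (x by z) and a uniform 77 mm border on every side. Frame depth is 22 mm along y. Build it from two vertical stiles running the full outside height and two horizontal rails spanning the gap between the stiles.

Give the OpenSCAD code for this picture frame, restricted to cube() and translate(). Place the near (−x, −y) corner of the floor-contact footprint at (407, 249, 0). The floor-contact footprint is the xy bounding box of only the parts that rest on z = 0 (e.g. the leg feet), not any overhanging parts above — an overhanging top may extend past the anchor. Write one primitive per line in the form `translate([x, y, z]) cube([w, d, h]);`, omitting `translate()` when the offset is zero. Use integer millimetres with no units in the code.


translate([407, 249, 0]) cube([77, 22, 842]);
translate([972, 249, 0]) cube([77, 22, 842]);
translate([484, 249, 0]) cube([488, 22, 77]);
translate([484, 249, 765]) cube([488, 22, 77]);


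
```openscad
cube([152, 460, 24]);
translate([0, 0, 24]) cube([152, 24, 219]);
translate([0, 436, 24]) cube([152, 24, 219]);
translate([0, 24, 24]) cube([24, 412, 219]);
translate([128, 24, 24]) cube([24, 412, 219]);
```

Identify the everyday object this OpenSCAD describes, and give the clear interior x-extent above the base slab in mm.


An open box. The internal width is 104 mm.

A 152×460 base slab with four walls standing on it — an open box. The base is 152 mm wide and the walls are 24 mm thick, so the internal width is 152 − 2 × 24 = 104 mm.


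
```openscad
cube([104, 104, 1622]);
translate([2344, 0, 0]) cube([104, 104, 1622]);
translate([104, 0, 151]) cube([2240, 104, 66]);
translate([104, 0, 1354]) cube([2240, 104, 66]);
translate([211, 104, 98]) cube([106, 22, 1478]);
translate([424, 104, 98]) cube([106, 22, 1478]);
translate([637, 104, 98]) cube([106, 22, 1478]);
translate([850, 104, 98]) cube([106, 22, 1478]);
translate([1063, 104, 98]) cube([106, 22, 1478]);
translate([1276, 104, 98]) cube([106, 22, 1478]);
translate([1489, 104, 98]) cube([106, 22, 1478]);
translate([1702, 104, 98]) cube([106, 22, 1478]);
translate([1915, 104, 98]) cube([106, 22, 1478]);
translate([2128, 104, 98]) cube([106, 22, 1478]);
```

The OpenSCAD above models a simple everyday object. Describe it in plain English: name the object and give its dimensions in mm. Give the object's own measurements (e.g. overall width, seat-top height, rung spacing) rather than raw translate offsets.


A fence section. Two 104×104 mm posts, 1622 mm tall, stand on the floor with a clear span of 2240 mm between their inner faces. Two horizontal rails of 104×66 mm section span the gap between the posts with their undersides at z = 151 mm and z = 1354 mm, flush with the posts' −y face. 10 pickets, each 106 mm wide, 22 mm thick and 1478 mm tall, are fixed to the +y face of the rails with their bottoms at z = 98 mm, spaced across the span with a 107 mm gap after the −x post and between neighbouring pickets, with 110 mm left before the +x post.


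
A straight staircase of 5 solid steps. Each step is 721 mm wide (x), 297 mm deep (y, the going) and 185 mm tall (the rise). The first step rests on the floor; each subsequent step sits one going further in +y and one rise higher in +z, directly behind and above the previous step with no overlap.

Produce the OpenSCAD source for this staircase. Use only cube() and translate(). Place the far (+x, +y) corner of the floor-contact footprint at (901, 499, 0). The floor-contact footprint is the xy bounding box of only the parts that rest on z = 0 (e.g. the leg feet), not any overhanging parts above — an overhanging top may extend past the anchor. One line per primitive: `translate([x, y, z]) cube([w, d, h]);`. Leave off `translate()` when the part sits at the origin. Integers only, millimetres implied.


translate([180, 202, 0]) cube([721, 297, 185]);
translate([180, 499, 185]) cube([721, 297, 185]);
translate([180, 796, 370]) cube([721, 297, 185]);
translate([180, 1093, 555]) cube([721, 297, 185]);
translate([180, 1390, 740]) cube([721, 297, 185]);


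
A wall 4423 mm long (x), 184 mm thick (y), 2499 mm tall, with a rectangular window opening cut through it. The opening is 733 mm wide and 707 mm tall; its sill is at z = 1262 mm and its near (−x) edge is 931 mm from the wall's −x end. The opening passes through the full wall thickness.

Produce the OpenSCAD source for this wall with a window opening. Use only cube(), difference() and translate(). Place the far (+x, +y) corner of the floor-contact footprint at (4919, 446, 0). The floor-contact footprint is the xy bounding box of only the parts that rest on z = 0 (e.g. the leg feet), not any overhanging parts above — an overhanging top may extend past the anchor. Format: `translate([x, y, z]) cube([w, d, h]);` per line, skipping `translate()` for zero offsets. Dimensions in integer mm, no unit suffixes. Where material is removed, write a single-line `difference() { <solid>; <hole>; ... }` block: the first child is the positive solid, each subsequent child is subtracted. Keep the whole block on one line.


difference() { translate([496, 262, 0]) cube([4423, 184, 2499]); translate([1427, 262, 1262]) cube([733, 184, 707]); }


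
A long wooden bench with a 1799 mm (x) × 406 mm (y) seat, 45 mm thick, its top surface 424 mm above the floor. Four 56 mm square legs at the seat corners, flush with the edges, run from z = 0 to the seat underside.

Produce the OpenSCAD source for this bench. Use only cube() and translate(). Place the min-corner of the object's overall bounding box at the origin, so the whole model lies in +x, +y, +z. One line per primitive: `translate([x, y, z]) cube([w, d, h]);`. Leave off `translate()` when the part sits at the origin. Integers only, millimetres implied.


translate([0, 0, 379]) cube([1799, 406, 45]);
cube([56, 56, 379]);
translate([0, 350, 0]) cube([56, 56, 379]);
translate([1743, 0, 0]) cube([56, 56, 379]);
translate([1743, 350, 0]) cube([56, 56, 379]);


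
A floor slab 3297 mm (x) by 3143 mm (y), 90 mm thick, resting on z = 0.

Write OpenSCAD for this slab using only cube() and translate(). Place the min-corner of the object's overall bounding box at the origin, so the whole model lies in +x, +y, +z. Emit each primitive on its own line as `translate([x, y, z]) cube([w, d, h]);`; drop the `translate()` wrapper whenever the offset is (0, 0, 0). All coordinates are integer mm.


cube([3297, 3143, 90]);


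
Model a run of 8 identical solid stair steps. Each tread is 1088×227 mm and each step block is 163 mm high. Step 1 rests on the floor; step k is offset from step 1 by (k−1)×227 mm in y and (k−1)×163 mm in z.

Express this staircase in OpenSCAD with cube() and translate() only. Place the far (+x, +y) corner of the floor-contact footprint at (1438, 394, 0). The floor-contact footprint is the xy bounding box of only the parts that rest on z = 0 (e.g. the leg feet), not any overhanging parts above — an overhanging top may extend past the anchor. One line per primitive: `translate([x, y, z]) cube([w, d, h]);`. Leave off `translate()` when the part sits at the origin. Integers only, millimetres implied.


translate([350, 167, 0]) cube([1088, 227, 163]);
translate([350, 394, 163]) cube([1088, 227, 163]);
translate([350, 621, 326]) cube([1088, 227, 163]);
translate([350, 848, 489]) cube([1088, 227, 163]);
translate([350, 1075, 652]) cube([1088, 227, 163]);
translate([350, 1302, 815]) cube([1088, 227, 163]);
translate([350, 1529, 978]) cube([1088, 227, 163]);
translate([350, 1756, 1141]) cube([1088, 227, 163]);


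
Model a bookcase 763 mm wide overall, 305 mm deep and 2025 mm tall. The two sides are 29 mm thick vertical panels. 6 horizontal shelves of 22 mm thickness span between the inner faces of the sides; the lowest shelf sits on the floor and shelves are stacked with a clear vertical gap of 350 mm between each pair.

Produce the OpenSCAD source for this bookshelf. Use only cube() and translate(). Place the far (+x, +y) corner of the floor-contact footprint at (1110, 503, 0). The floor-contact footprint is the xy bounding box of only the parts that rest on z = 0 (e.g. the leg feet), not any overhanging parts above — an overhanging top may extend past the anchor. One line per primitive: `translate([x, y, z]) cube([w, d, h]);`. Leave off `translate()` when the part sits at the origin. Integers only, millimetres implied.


translate([347, 198, 0]) cube([29, 305, 2025]);
translate([1081, 198, 0]) cube([29, 305, 2025]);
translate([376, 198, 0]) cube([705, 305, 22]);
translate([376, 198, 372]) cube([705, 305, 22]);
translate([376, 198, 744]) cube([705, 305, 22]);
translate([376, 198, 1116]) cube([705, 305, 22]);
translate([376, 198, 1488]) cube([705, 305, 22]);
translate([376, 198, 1860]) cube([705, 305, 22]);


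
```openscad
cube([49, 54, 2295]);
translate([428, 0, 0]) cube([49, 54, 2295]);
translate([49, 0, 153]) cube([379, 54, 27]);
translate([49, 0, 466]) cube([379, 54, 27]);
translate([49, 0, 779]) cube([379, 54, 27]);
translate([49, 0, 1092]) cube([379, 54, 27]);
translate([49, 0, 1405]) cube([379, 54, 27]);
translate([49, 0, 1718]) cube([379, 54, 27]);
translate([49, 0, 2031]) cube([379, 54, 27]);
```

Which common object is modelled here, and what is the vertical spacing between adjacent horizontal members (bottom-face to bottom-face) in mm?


A ladder. The rung spacing is 313 mm.

Two tall 49×54 posts with 7 short bars between them — a ladder. Adjacent rungs sit at z = 153 and z = 466, so the spacing is 466 − 153 = 313 mm.


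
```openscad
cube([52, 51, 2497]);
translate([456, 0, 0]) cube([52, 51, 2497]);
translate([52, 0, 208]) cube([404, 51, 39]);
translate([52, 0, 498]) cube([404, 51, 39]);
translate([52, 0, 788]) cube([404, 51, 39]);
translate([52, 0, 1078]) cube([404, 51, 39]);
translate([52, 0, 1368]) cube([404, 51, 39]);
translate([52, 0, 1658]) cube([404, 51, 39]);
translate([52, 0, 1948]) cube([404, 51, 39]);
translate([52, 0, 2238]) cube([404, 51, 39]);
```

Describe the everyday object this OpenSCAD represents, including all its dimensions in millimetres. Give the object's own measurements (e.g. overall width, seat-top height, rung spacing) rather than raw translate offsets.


A straight ladder. Two 52×51 mm vertical rails, 2497 mm tall, stand 508 mm apart (outside-to-outside) with their front faces coplanar on the −y side. 8 rungs, each 51 mm deep and 39 mm tall, span between the inner faces of the rails, front faces flush with the rails. The lowest rung's underside is at z = 208 mm and rungs are spaced 290 mm apart (underside to underside).


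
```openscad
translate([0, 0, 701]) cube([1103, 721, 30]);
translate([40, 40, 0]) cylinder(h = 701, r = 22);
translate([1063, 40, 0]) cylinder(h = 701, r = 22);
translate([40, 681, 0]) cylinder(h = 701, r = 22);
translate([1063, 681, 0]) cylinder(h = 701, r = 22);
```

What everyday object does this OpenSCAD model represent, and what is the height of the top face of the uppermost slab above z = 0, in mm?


A table. The table height is 731 mm.

A 1103×721×30 slab sits at z = 701 on four Ø44 mm round legs — a table. The top surface is at 701 + 30 = 731 mm.


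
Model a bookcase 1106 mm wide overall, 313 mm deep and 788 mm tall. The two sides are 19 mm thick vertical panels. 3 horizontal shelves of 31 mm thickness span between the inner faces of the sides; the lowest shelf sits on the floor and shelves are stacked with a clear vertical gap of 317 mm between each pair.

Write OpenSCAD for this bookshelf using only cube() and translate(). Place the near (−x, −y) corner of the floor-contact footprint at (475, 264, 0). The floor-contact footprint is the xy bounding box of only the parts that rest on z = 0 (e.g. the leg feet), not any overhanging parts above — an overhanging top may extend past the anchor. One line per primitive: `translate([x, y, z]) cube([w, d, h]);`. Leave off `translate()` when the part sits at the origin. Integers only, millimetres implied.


translate([475, 264, 0]) cube([19, 313, 788]);
translate([1562, 264, 0]) cube([19, 313, 788]);
translate([494, 264, 0]) cube([1068, 313, 31]);
translate([494, 264, 348]) cube([1068, 313, 31]);
translate([494, 264, 696]) cube([1068, 313, 31]);


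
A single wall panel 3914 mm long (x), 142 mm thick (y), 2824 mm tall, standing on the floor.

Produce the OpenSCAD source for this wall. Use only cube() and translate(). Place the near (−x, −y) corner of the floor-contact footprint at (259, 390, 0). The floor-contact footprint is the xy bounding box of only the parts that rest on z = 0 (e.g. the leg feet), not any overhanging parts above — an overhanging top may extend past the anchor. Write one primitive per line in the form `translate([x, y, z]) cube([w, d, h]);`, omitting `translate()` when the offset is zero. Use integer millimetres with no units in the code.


translate([259, 390, 0]) cube([3914, 142, 2824]);


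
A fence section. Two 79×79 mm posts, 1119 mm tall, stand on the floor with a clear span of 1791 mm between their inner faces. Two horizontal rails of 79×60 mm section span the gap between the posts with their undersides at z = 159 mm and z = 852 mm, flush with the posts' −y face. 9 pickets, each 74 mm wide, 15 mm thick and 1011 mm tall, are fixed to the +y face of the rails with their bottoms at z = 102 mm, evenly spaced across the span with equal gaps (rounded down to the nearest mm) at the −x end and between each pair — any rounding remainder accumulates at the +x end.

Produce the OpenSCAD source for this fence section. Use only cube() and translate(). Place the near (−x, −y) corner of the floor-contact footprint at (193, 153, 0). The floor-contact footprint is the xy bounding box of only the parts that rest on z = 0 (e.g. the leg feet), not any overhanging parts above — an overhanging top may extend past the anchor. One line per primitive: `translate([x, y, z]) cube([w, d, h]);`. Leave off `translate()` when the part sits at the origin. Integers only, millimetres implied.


translate([193, 153, 0]) cube([79, 79, 1119]);
translate([2063, 153, 0]) cube([79, 79, 1119]);
translate([272, 153, 159]) cube([1791, 79, 60]);
translate([272, 153, 852]) cube([1791, 79, 60]);
translate([384, 232, 102]) cube([74, 15, 1011]);
translate([570, 232, 102]) cube([74, 15, 1011]);
translate([756, 232, 102]) cube([74, 15, 1011]);
translate([942, 232, 102]) cube([74, 15, 1011]);
translate([1128, 232, 102]) cube([74, 15, 1011]);
translate([1314, 232, 102]) cube([74, 15, 1011]);
translate([1500, 232, 102]) cube([74, 15, 1011]);
translate([1686, 232, 102]) cube([74, 15, 1011]);
translate([1872, 232, 102]) cube([74, 15, 1011]);


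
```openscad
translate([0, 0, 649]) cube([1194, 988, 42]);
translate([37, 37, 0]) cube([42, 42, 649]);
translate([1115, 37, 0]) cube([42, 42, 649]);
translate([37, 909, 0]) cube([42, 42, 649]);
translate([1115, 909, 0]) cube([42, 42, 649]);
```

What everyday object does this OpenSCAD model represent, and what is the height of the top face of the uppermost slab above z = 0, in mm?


A table. The table height is 691 mm.

A 1194×988×42 slab sits at z = 649 on four 42 mm square posts — a table. The top surface is at 649 + 42 = 691 mm.


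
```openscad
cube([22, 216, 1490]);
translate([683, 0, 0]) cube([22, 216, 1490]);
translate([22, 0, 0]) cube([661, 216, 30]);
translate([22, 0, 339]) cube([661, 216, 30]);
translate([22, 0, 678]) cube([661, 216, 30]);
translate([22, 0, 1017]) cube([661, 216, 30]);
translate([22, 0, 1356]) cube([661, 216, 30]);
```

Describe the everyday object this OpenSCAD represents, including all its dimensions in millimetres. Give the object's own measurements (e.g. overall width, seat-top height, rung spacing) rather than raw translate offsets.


An open bookshelf. Two side panels, each 22 mm thick, 216 mm deep and 1490 mm tall, stand 705 mm apart (outside-to-outside). Between them sit 5 shelves, each 30 mm thick and 216 mm deep, spanning the full gap between the sides. The bottom shelf rests on the floor (its underside at z = 0) and the clear gap between one shelf's top and the next shelf's underside is 309 mm.


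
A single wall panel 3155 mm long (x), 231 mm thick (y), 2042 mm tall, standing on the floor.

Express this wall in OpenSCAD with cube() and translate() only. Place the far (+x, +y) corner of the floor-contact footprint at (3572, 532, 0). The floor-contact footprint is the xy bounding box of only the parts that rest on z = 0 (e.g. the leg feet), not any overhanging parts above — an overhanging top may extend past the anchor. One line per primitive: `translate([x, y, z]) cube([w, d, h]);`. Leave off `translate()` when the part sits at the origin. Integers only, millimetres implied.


translate([417, 301, 0]) cube([3155, 231, 2042]);


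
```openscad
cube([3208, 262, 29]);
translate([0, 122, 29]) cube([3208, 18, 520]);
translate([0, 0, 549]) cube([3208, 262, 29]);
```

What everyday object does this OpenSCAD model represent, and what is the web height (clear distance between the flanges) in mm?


An I-beam. The web height is 520 mm.

Two wide flanges with a thin centred web — an I-beam. Overall 578 mm minus two 29 mm flanges gives a web of 578 − 2·29 = 520 mm.


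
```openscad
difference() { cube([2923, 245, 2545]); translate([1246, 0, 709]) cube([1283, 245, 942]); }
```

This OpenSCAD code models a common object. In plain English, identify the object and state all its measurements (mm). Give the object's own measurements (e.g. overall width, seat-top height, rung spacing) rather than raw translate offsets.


A wall 2923 mm long (x), 245 mm thick (y), 2545 mm tall, with a rectangular window opening cut through it. The opening is 1283 mm wide and 942 mm tall; its sill is at z = 709 mm and its near (−x) edge is 1246 mm from the wall's −x end. The opening passes through the full wall thickness.


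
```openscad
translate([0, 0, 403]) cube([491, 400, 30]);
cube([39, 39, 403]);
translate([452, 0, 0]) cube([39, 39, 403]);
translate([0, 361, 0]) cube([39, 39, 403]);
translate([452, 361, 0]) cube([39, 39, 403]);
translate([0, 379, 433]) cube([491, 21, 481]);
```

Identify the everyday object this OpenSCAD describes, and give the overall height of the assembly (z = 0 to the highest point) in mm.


A chair. The overall height is 914 mm.

A slab on four corner posts with a tall panel at the back — a chair. The seat slab sits at z = 403 with thickness 30, and the 481 mm backrest starts at the seat top, so the overall height is 403 + 30 + 481 = 914 mm.


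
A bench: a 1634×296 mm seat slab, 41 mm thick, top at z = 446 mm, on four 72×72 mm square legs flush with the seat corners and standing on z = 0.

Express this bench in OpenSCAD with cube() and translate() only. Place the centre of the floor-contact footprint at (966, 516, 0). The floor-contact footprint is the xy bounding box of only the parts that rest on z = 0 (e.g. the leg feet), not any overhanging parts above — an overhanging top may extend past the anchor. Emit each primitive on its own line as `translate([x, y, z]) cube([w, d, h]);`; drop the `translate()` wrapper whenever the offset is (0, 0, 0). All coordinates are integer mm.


translate([149, 368, 405]) cube([1634, 296, 41]);
translate([149, 368, 0]) cube([72, 72, 405]);
translate([149, 592, 0]) cube([72, 72, 405]);
translate([1711, 368, 0]) cube([72, 72, 405]);
translate([1711, 592, 0]) cube([72, 72, 405]);


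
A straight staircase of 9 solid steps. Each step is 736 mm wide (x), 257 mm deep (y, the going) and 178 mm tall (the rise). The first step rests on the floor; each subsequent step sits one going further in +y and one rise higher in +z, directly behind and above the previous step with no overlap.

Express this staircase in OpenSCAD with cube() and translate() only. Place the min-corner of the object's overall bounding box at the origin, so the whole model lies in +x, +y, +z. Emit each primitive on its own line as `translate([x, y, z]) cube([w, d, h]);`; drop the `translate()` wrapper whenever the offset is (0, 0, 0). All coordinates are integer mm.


cube([736, 257, 178]);
translate([0, 257, 178]) cube([736, 257, 178]);
translate([0, 514, 356]) cube([736, 257, 178]);
translate([0, 771, 534]) cube([736, 257, 178]);
translate([0, 1028, 712]) cube([736, 257, 178]);
translate([0, 1285, 890]) cube([736, 257, 178]);
translate([0, 1542, 1068]) cube([736, 257, 178]);
translate([0, 1799, 1246]) cube([736, 257, 178]);
translate([0, 2056, 1424]) cube([736, 257, 178]);


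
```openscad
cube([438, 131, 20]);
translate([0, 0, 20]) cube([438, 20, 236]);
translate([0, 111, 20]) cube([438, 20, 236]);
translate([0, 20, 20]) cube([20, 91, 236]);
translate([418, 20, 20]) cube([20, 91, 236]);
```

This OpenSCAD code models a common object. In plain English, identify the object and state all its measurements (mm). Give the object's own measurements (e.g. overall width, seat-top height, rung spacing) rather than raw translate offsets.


An open-topped rectangular box: outside dimensions 438×131×256 mm, with a uniform wall and base thickness of 20 mm. The base is a full 438×131 slab on the floor; four walls sit on top of the base. The front and back walls (the −y and +y sides) span the full width; the two side walls fit between them.


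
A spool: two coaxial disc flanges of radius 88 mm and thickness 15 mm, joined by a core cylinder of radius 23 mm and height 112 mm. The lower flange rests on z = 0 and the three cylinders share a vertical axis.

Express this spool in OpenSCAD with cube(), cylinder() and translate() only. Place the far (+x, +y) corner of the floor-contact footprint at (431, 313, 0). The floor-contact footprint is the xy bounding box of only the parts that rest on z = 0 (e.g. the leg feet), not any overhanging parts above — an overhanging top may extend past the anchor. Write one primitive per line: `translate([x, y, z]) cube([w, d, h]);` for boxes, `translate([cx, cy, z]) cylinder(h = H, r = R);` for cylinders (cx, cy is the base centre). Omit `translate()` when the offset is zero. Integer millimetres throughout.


translate([343, 225, 0]) cylinder(h = 15, r = 88);
translate([343, 225, 15]) cylinder(h = 112, r = 23);
translate([343, 225, 127]) cylinder(h = 15, r = 88);


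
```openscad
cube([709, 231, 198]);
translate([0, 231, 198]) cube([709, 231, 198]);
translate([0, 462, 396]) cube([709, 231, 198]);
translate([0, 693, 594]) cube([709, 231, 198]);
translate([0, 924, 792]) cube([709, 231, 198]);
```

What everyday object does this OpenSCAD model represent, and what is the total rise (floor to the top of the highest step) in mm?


A staircase. The total rise is 990 mm.

5 identical blocks, each offset up and back from the previous — a staircase. Each step is 198 mm tall and there are 5 of them, so the total rise is 5 × 198 = 990 mm.


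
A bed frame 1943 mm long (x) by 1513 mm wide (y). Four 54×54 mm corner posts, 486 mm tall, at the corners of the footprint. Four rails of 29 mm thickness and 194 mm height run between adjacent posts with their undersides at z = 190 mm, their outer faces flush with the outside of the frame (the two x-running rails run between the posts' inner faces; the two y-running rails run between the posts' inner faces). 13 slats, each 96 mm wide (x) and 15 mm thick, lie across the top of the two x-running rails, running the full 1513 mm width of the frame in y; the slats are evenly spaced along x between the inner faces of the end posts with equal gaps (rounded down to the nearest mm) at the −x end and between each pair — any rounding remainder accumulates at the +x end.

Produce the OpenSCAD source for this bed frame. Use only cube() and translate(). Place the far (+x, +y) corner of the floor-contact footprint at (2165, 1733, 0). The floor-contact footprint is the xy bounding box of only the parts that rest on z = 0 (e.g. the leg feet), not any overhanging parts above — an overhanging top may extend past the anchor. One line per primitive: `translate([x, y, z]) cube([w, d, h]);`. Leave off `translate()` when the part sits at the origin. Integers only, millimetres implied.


translate([222, 220, 0]) cube([54, 54, 486]);
translate([222, 1679, 0]) cube([54, 54, 486]);
translate([2111, 220, 0]) cube([54, 54, 486]);
translate([2111, 1679, 0]) cube([54, 54, 486]);
translate([276, 220, 190]) cube([1835, 29, 194]);
translate([276, 1704, 190]) cube([1835, 29, 194]);
translate([222, 274, 190]) cube([29, 1405, 194]);
translate([2136, 274, 190]) cube([29, 1405, 194]);
translate([317, 220, 384]) cube([96, 1513, 15]);
translate([454, 220, 384]) cube([96, 1513, 15]);
translate([591, 220, 384]) cube([96, 1513, 15]);
translate([728, 220, 384]) cube([96, 1513, 15]);
translate([865, 220, 384]) cube([96, 1513, 15]);
translate([1002, 220, 384]) cube([96, 1513, 15]);
translate([1139, 220, 384]) cube([96, 1513, 15]);
translate([1276, 220, 384]) cube([96, 1513, 15]);
translate([1413, 220, 384]) cube([96, 1513, 15]);
translate([1550, 220, 384]) cube([96, 1513, 15]);
translate([1687, 220, 384]) cube([96, 1513, 15]);
translate([1824, 220, 384]) cube([96, 1513, 15]);
translate([1961, 220, 384]) cube([96, 1513, 15]);


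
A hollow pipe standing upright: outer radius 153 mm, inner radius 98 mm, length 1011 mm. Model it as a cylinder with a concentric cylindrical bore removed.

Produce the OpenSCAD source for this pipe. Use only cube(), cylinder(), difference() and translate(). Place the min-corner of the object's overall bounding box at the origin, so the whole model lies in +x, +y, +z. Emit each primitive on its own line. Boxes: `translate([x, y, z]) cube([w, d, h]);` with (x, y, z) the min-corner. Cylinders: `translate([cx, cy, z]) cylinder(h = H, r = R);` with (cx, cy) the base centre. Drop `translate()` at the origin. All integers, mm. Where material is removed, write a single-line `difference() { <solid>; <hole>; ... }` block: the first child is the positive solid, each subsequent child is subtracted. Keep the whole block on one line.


difference() { translate([153, 153, 0]) cylinder(h = 1011, r = 153); translate([153, 153, 0]) cylinder(h = 1011, r = 98); }
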